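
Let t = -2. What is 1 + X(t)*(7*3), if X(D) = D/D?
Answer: 22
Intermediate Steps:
X(D) = 1
1 + X(t)*(7*3) = 1 + 1*(7*3) = 1 + 1*21 = 1 + 21 = 22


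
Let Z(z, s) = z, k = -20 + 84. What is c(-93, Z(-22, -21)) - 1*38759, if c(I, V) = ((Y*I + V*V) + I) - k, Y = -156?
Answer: -23924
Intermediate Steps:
k = 64
c(I, V) = -64 + V² - 155*I (c(I, V) = ((-156*I + V*V) + I) - 1*64 = ((-156*I + V²) + I) - 64 = ((V² - 156*I) + I) - 64 = (V² - 155*I) - 64 = -64 + V² - 155*I)
c(-93, Z(-22, -21)) - 1*38759 = (-64 + (-22)² - 155*(-93)) - 1*38759 = (-64 + 484 + 14415) - 38759 = 14835 - 38759 = -23924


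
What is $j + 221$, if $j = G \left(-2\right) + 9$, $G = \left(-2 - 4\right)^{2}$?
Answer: $158$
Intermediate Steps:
$G = 36$ ($G = \left(-2 - 4\right)^{2} = \left(-6\right)^{2} = 36$)
$j = -63$ ($j = 36 \left(-2\right) + 9 = -72 + 9 = -63$)
$j + 221 = -63 + 221 = 158$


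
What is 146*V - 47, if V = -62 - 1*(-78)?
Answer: 2289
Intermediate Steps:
V = 16 (V = -62 + 78 = 16)
146*V - 47 = 146*16 - 47 = 2336 - 47 = 2289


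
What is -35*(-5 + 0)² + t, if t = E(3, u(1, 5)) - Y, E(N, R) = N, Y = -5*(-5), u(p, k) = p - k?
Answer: -897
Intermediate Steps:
Y = 25
t = -22 (t = 3 - 1*25 = 3 - 25 = -22)
-35*(-5 + 0)² + t = -35*(-5 + 0)² - 22 = -35*(-5)² - 22 = -35*25 - 22 = -875 - 22 = -897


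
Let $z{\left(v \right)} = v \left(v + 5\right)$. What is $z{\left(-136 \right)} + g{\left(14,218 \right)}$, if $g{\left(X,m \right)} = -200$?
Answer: $17616$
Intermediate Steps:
$z{\left(v \right)} = v \left(5 + v\right)$
$z{\left(-136 \right)} + g{\left(14,218 \right)} = - 136 \left(5 - 136\right) - 200 = \left(-136\right) \left(-131\right) - 200 = 17816 - 200 = 17616$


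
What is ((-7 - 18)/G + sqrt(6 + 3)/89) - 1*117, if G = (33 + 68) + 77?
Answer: -20845/178 ≈ -117.11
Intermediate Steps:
G = 178 (G = 101 + 77 = 178)
((-7 - 18)/G + sqrt(6 + 3)/89) - 1*117 = ((-7 - 18)/178 + sqrt(6 + 3)/89) - 1*117 = (-25*1/178 + sqrt(9)*(1/89)) - 117 = (-25/178 + 3*(1/89)) - 117 = (-25/178 + 3/89) - 117 = -19/178 - 117 = -20845/178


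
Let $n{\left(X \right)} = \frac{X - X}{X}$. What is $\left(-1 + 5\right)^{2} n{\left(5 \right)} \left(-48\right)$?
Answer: $0$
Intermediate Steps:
$n{\left(X \right)} = 0$ ($n{\left(X \right)} = \frac{0}{X} = 0$)
$\left(-1 + 5\right)^{2} n{\left(5 \right)} \left(-48\right) = \left(-1 + 5\right)^{2} \cdot 0 \left(-48\right) = 4^{2} \cdot 0 \left(-48\right) = 16 \cdot 0 \left(-48\right) = 0 \left(-48\right) = 0$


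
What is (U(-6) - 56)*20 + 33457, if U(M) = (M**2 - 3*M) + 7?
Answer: 33557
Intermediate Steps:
U(M) = 7 + M**2 - 3*M
(U(-6) - 56)*20 + 33457 = ((7 + (-6)**2 - 3*(-6)) - 56)*20 + 33457 = ((7 + 36 + 18) - 56)*20 + 33457 = (61 - 56)*20 + 33457 = 5*20 + 33457 = 100 + 33457 = 33557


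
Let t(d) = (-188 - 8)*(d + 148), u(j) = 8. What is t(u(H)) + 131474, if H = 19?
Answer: 100898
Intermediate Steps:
t(d) = -29008 - 196*d (t(d) = -196*(148 + d) = -29008 - 196*d)
t(u(H)) + 131474 = (-29008 - 196*8) + 131474 = (-29008 - 1568) + 131474 = -30576 + 131474 = 100898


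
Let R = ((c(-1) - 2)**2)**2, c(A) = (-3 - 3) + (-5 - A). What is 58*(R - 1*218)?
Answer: 1190044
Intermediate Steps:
c(A) = -11 - A (c(A) = -6 + (-5 - A) = -11 - A)
R = 20736 (R = (((-11 - 1*(-1)) - 2)**2)**2 = (((-11 + 1) - 2)**2)**2 = ((-10 - 2)**2)**2 = ((-12)**2)**2 = 144**2 = 20736)
58*(R - 1*218) = 58*(20736 - 1*218) = 58*(20736 - 218) = 58*20518 = 1190044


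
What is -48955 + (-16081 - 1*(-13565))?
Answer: -51471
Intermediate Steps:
-48955 + (-16081 - 1*(-13565)) = -48955 + (-16081 + 13565) = -48955 - 2516 = -51471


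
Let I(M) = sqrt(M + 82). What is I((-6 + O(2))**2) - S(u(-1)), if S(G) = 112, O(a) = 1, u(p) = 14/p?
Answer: -112 + sqrt(107) ≈ -101.66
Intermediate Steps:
I(M) = sqrt(82 + M)
I((-6 + O(2))**2) - S(u(-1)) = sqrt(82 + (-6 + 1)**2) - 1*112 = sqrt(82 + (-5)**2) - 112 = sqrt(82 + 25) - 112 = sqrt(107) - 112 = -112 + sqrt(107)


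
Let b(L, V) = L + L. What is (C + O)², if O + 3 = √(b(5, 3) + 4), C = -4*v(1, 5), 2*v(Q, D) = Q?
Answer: (5 - √14)² ≈ 1.5834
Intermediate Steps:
v(Q, D) = Q/2
b(L, V) = 2*L
C = -2 ≈ -2.0000
O = -3 + √14 (O = -3 + √(2*5 + 4) = -3 + √(10 + 4) = -3 + √14 ≈ 0.74166)
(C + O)² = (-2 + (-3 + √14))² = (-5 + √14)²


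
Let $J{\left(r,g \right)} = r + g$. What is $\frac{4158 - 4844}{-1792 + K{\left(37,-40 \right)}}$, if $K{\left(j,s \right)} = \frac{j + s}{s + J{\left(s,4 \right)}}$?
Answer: $\frac{52136}{136189} \approx 0.38282$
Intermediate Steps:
$J{\left(r,g \right)} = g + r$
$K{\left(j,s \right)} = \frac{j + s}{4 + 2 s}$ ($K{\left(j,s \right)} = \frac{j + s}{s + \left(4 + s\right)} = \frac{j + s}{4 + 2 s}$)
$\frac{4158 - 4844}{-1792 + K{\left(37,-40 \right)}} = \frac{4158 - 4844}{-1792 + \frac{37 - 40}{2 \left(2 - 40\right)}} = - \frac{686}{-1792 + \frac{1}{2} \frac{1}{-38} \left(-3\right)} = - \frac{686}{-1792 + \frac{1}{2} \left(- \frac{1}{38}\right) \left(-3\right)} = - \frac{686}{-1792 + \frac{3}{76}} = - \frac{686}{- \frac{136189}{76}} = \left(-686\right) \left(- \frac{76}{136189}\right) = \frac{52136}{136189}$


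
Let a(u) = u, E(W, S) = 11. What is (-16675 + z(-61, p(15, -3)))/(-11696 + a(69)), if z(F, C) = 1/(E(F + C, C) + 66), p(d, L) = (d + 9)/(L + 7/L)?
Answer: 1283974/895279 ≈ 1.4342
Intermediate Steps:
p(d, L) = (9 + d)/(L + 7/L)
z(F, C) = 1/77 (z(F, C) = 1/(11 + 66) = 1/77)
(-16675 + z(-61, p(15, -3)))/(-11696 + a(69)) = (-16675 + 1/77)/(-11696 + 69) = -1283974/77/(-11627) = -1283974/77*(-1/11627) = 1283974/895279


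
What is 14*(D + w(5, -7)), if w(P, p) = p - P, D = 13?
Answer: 14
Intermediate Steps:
14*(D + w(5, -7)) = 14*(13 + (-7 - 1*5)) = 14*(13 + (-7 - 5)) = 14*(13 - 12) = 14*1 = 14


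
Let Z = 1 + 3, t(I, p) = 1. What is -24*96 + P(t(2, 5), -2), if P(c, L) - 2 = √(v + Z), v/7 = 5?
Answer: -2302 + √39 ≈ -2295.8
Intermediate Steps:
v = 35 (v = 7*5 = 35)
Z = 4
P(c, L) = 2 + √39 (P(c, L) = 2 + √(35 + 4) = 2 + √39)
-24*96 + P(t(2, 5), -2) = -24*96 + (2 + √39) = -2304 + (2 + √39) = -2302 + √39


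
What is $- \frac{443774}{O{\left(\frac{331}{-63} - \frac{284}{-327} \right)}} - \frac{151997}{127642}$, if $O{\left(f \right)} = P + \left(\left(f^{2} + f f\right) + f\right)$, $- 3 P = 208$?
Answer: $\frac{2670843636635900689}{212196446451478} \approx 12587.0$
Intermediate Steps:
$P = - \frac{208}{3}$ ($P = \left(- \frac{1}{3}\right) 208 = - \frac{208}{3} \approx -69.333$)
$O{\left(f \right)} = - \frac{208}{3} + f + 2 f^{2}$ ($O{\left(f \right)} = - \frac{208}{3} + \left(\left(f^{2} + f f\right) + f\right) = - \frac{208}{3} + \left(\left(f^{2} + f^{2}\right) + f\right) = - \frac{208}{3} + \left(2 f^{2} + f\right) = - \frac{208}{3} + \left(f + 2 f^{2}\right) = - \frac{208}{3} + f + 2 f^{2}$)
$- \frac{443774}{O{\left(\frac{331}{-63} - \frac{284}{-327} \right)}} - \frac{151997}{127642} = - \frac{443774}{- \frac{208}{3} + \left(\frac{331}{-63} - \frac{284}{-327}\right) + 2 \left(\frac{331}{-63} - \frac{284}{-327}\right)^{2}} - \frac{151997}{127642} = - \frac{443774}{- \frac{208}{3} + \left(331 \left(- \frac{1}{63}\right) - - \frac{284}{327}\right) + 2 \left(331 \left(- \frac{1}{63}\right) - - \frac{284}{327}\right)^{2}} - \frac{151997}{127642} = - \frac{443774}{- \frac{208}{3} + \left(- \frac{331}{63} + \frac{284}{327}\right) + 2 \left(- \frac{331}{63} + \frac{284}{327}\right)^{2}} - \frac{151997}{127642} = - \frac{443774}{- \frac{208}{3} - \frac{30115}{6867} + 2 \left(- \frac{30115}{6867}\right)^{2}} - \frac{151997}{127642} = - \frac{443774}{- \frac{208}{3} - \frac{30115}{6867} + 2 \cdot \frac{906913225}{47155689}} - \frac{151997}{127642} = - \frac{443774}{- \frac{208}{3} - \frac{30115}{6867} + \frac{1813826450}{47155689}} - \frac{151997}{127642} = - \frac{443774}{- \frac{1662434359}{47155689}} - \frac{151997}{127642} = \left(-443774\right) \left(- \frac{47155689}{1662434359}\right) - \frac{151997}{127642} = \frac{20926468730286}{1662434359} - \frac{151997}{127642} = \frac{2670843636635900689}{212196446451478}$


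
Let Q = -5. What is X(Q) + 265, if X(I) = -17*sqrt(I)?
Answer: 265 - 17*I*sqrt(5) ≈ 265.0 - 38.013*I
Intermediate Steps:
X(Q) + 265 = -17*I*sqrt(5) + 265 = 265 - 17*I*sqrt(5)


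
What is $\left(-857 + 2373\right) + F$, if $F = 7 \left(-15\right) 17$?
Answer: $-269$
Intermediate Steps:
$F = -1785$ ($F = \left(-105\right) 17 = -1785$)
$\left(-857 + 2373\right) + F = \left(-857 + 2373\right) - 1785 = 1516 - 1785 = -269$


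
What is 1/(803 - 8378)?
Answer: -1/7575 ≈ -0.00013201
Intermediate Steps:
1/(803 - 8378) = 1/(-7575) = -1/7575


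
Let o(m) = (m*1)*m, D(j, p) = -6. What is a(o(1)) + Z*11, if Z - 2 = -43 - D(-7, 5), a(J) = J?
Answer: -384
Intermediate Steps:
o(m) = m² (o(m) = m*m = m²)
Z = -35 (Z = 2 + (-43 - 1*(-6)) = 2 + (-43 + 6) = 2 - 37 = -35)
a(o(1)) + Z*11 = 1² - 35*11 = 1 - 385 = -384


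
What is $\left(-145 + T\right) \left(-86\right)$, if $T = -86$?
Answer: $19866$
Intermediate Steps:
$\left(-145 + T\right) \left(-86\right) = \left(-145 - 86\right) \left(-86\right) = \left(-231\right) \left(-86\right) = 19866$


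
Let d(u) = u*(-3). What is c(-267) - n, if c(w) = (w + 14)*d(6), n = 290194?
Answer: -285640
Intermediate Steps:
d(u) = -3*u
c(w) = -252 - 18*w (c(w) = (w + 14)*(-3*6) = (14 + w)*(-18) = -252 - 18*w)
c(-267) - n = (-252 - 18*(-267)) - 1*290194 = (-252 + 4806) - 290194 = 4554 - 290194 = -285640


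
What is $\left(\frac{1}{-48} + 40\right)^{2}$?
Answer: $\frac{3682561}{2304} \approx 1598.3$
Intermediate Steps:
$\left(\frac{1}{-48} + 40\right)^{2} = \left(- \frac{1}{48} + 40\right)^{2} = \left(\frac{1919}{48}\right)^{2} = \frac{3682561}{2304}$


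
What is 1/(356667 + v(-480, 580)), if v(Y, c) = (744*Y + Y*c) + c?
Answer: -1/278273 ≈ -3.5936e-6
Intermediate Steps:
v(Y, c) = c + 744*Y + Y*c
1/(356667 + v(-480, 580)) = 1/(356667 + (580 + 744*(-480) - 480*580)) = 1/(356667 + (580 - 357120 - 278400)) = 1/(356667 - 634940) = 1/(-278273) = -1/278273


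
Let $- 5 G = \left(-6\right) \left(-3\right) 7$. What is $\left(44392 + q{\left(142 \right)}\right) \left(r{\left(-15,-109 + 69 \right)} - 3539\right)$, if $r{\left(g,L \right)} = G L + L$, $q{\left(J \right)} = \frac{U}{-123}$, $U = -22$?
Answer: $- \frac{4679423966}{41} \approx -1.1413 \cdot 10^{8}$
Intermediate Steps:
$G = - \frac{126}{5}$ ($G = - \frac{\left(-6\right) \left(-3\right) 7}{5} = - \frac{18 \cdot 7}{5} = \left(- \frac{1}{5}\right) 126 = - \frac{126}{5} \approx -25.2$)
$q{\left(J \right)} = \frac{22}{123}$ ($q{\left(J \right)} = - \frac{22}{-123} = \left(-22\right) \left(- \frac{1}{123}\right) = \frac{22}{123}$)
$r{\left(g,L \right)} = - \frac{121 L}{5}$ ($r{\left(g,L \right)} = - \frac{126 L}{5} + L = - \frac{121 L}{5}$)
$\left(44392 + q{\left(142 \right)}\right) \left(r{\left(-15,-109 + 69 \right)} - 3539\right) = \left(44392 + \frac{22}{123}\right) \left(- \frac{121 \left(-109 + 69\right)}{5} - 3539\right) = \frac{5460238 \left(\left(- \frac{121}{5}\right) \left(-40\right) - 3539\right)}{123} = \frac{5460238 \left(968 - 3539\right)}{123} = \frac{5460238}{123} \left(-2571\right) = - \frac{4679423966}{41}$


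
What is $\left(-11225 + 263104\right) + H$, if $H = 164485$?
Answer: $416364$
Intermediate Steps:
$\left(-11225 + 263104\right) + H = \left(-11225 + 263104\right) + 164485 = 251879 + 164485 = 416364$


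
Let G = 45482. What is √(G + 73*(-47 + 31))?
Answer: √44314 ≈ 210.51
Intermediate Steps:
√(G + 73*(-47 + 31)) = √(45482 + 73*(-47 + 31)) = √(45482 + 73*(-16)) = √(45482 - 1168) = √44314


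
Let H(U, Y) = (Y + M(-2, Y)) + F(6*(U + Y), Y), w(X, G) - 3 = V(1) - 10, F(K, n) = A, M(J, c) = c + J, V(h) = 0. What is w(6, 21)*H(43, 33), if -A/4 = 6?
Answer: -280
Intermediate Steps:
M(J, c) = J + c
A = -24 (A = -4*6 = -24)
F(K, n) = -24
w(X, G) = -7 (w(X, G) = 3 + (0 - 10) = 3 - 10 = -7)
H(U, Y) = -26 + 2*Y (H(U, Y) = (Y + (-2 + Y)) - 24 = (-2 + 2*Y) - 24 = -26 + 2*Y)
w(6, 21)*H(43, 33) = -7*(-26 + 2*33) = -7*(-26 + 66) = -7*40 = -280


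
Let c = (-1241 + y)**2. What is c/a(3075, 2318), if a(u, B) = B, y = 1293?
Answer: 1352/1159 ≈ 1.1665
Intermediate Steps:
c = 2704 (c = (-1241 + 1293)**2 = 52**2 = 2704)
c/a(3075, 2318) = 2704/2318 = 2704*(1/2318) = 1352/1159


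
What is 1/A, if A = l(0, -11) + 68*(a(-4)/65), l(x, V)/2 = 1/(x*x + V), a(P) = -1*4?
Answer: -715/3122 ≈ -0.22902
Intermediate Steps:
a(P) = -4
l(x, V) = 2/(V + x**2) (l(x, V) = 2/(x*x + V) = 2/(x**2 + V) = 2/(V + x**2))
A = -3122/715 (A = 2/(-11 + 0**2) + 68*(-4/65) = 2/(-11 + 0) + 68*(-4*1/65) = 2/(-11) + 68*(-4/65) = 2*(-1/11) - 272/65 = -2/11 - 272/65 = -3122/715 ≈ -4.3664)
1/A = 1/(-3122/715) = -715/3122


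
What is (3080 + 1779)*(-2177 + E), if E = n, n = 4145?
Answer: 9562512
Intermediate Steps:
E = 4145
(3080 + 1779)*(-2177 + E) = (3080 + 1779)*(-2177 + 4145) = 4859*1968 = 9562512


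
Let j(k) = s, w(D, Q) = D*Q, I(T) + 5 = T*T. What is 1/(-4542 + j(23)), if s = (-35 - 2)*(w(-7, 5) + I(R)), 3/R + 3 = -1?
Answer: -16/49325 ≈ -0.00032438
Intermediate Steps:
R = -¾ (R = 3/(-3 - 1) = 3/(-4) = 3*(-¼) = -¾ ≈ -0.75000)
I(T) = -5 + T² (I(T) = -5 + T*T = -5 + T²)
s = 23347/16 (s = (-35 - 2)*(-7*5 + (-5 + (-¾)²)) = -37*(-35 + (-5 + 9/16)) = -37*(-35 - 71/16) = -37*(-631/16) = 23347/16 ≈ 1459.2)
j(k) = 23347/16
1/(-4542 + j(23)) = 1/(-4542 + 23347/16) = 1/(-49325/16) = -16/49325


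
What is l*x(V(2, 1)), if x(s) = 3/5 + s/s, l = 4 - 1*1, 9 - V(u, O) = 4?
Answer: 24/5 ≈ 4.8000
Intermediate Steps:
V(u, O) = 5 (V(u, O) = 9 - 1*4 = 9 - 4 = 5)
l = 3 (l = 4 - 1 = 3)
x(s) = 8/5 (x(s) = 3*(⅕) + 1 = ⅗ + 1 = 8/5)
l*x(V(2, 1)) = 3*(8/5) = 24/5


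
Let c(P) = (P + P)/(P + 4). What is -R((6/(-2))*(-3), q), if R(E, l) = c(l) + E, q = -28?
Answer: -34/3 ≈ -11.333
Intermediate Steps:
c(P) = 2*P/(4 + P) (c(P) = (2*P)/(4 + P) = 2*P/(4 + P))
R(E, l) = E + 2*l/(4 + l) (R(E, l) = 2*l/(4 + l) + E = E + 2*l/(4 + l))
-R((6/(-2))*(-3), q) = -(2*(-28) + ((6/(-2))*(-3))*(4 - 28))/(4 - 28) = -(-56 + ((6*(-½))*(-3))*(-24))/(-24) = -(-1)*(-56 - 3*(-3)*(-24))/24 = -(-1)*(-56 + 9*(-24))/24 = -(-1)*(-56 - 216)/24 = -(-1)*(-272)/24 = -1*34/3 = -34/3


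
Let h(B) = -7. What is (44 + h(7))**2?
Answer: 1369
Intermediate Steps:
(44 + h(7))**2 = (44 - 7)**2 = 37**2 = 1369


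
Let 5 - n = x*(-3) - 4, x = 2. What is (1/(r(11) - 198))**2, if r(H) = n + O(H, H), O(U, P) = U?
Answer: 1/29584 ≈ 3.3802e-5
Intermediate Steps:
n = 15 (n = 5 - (2*(-3) - 4) = 5 - (-6 - 4) = 5 - 1*(-10) = 5 + 10 = 15)
r(H) = 15 + H
(1/(r(11) - 198))**2 = (1/((15 + 11) - 198))**2 = (1/(26 - 198))**2 = (1/(-172))**2 = (-1/172)**2 = 1/29584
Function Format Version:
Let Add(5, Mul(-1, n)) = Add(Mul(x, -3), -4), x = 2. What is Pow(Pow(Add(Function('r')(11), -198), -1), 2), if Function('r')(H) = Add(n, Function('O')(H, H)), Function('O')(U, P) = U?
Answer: Rational(1, 29584) ≈ 3.3802e-5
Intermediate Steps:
n = 15 (n = Add(5, Mul(-1, Add(Mul(2, -3), -4))) = Add(5, Mul(-1, Add(-6, -4))) = Add(5, Mul(-1, -10)) = Add(5, 10) = 15)
Function('r')(H) = Add(15, H)
Pow(Pow(Add(Function('r')(11), -198), -1), 2) = Pow(Pow(Add(Add(15, 11), -198), -1), 2) = Pow(Pow(Add(26, -198), -1), 2) = Pow(Pow(-172, -1), 2) = Pow(Rational(-1, 172), 2) = Rational(1, 29584)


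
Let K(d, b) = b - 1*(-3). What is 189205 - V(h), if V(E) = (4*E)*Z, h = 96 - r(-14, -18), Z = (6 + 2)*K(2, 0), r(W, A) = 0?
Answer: 179989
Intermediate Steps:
K(d, b) = 3 + b (K(d, b) = b + 3 = 3 + b)
Z = 24 (Z = (6 + 2)*(3 + 0) = 8*3 = 24)
h = 96 (h = 96 - 1*0 = 96 + 0 = 96)
V(E) = 96*E (V(E) = (4*E)*24 = 96*E)
189205 - V(h) = 189205 - 96*96 = 189205 - 1*9216 = 189205 - 9216 = 179989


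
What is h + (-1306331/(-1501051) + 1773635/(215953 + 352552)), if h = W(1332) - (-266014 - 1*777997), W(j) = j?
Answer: 178410415887168701/170670999751 ≈ 1.0453e+6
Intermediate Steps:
h = 1045343 (h = 1332 - (-266014 - 1*777997) = 1332 - (-266014 - 777997) = 1332 - 1*(-1044011) = 1332 + 1044011 = 1045343)
h + (-1306331/(-1501051) + 1773635/(215953 + 352552)) = 1045343 + (-1306331/(-1501051) + 1773635/(215953 + 352552)) = 1045343 + (-1306331*(-1/1501051) + 1773635/568505) = 1045343 + (1306331/1501051 + 1773635*(1/568505)) = 1045343 + (1306331/1501051 + 354727/113701) = 1045343 + 680994459108/170670999751 = 178410415887168701/170670999751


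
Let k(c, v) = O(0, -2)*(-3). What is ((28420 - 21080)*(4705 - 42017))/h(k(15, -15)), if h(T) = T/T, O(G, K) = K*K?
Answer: -273870080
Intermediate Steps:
O(G, K) = K²
k(c, v) = -12 (k(c, v) = (-2)²*(-3) = 4*(-3) = -12)
h(T) = 1
((28420 - 21080)*(4705 - 42017))/h(k(15, -15)) = ((28420 - 21080)*(4705 - 42017))/1 = (7340*(-37312))*1 = -273870080*1 = -273870080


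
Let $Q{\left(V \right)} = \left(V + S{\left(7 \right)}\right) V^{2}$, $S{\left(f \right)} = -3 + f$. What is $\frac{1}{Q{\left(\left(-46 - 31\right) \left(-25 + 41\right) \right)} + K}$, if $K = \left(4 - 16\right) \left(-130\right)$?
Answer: $- \frac{1}{1863886312} \approx -5.3651 \cdot 10^{-10}$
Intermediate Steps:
$Q{\left(V \right)} = V^{2} \left(4 + V\right)$ ($Q{\left(V \right)} = \left(V + \left(-3 + 7\right)\right) V^{2} = \left(V + 4\right) V^{2} = \left(4 + V\right) V^{2} = V^{2} \left(4 + V\right)$)
$K = 1560$ ($K = \left(-12\right) \left(-130\right) = 1560$)
$\frac{1}{Q{\left(\left(-46 - 31\right) \left(-25 + 41\right) \right)} + K} = \frac{1}{\left(\left(-46 - 31\right) \left(-25 + 41\right)\right)^{2} \left(4 + \left(-46 - 31\right) \left(-25 + 41\right)\right) + 1560} = \frac{1}{\left(\left(-77\right) 16\right)^{2} \left(4 - 1232\right) + 1560} = \frac{1}{\left(-1232\right)^{2} \left(4 - 1232\right) + 1560} = \frac{1}{1517824 \left(-1228\right) + 1560} = \frac{1}{-1863887872 + 1560} = \frac{1}{-1863886312} = - \frac{1}{1863886312}$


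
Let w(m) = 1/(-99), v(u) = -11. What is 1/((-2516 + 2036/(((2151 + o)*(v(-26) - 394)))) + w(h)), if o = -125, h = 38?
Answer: -4512915/11354550923 ≈ -0.00039745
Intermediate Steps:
w(m) = -1/99
1/((-2516 + 2036/(((2151 + o)*(v(-26) - 394)))) + w(h)) = 1/((-2516 + 2036/(((2151 - 125)*(-11 - 394)))) - 1/99) = 1/((-2516 + 2036/((2026*(-405)))) - 1/99) = 1/((-2516 + 2036/(-820530)) - 1/99) = 1/((-2516 + 2036*(-1/820530)) - 1/99) = 1/((-2516 - 1018/410265) - 1/99) = 1/(-1032227758/410265 - 1/99) = 1/(-11354550923/4512915) = -4512915/11354550923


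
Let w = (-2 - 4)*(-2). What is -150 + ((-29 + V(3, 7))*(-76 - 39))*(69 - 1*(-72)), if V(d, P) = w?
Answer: 275505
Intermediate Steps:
w = 12 (w = -6*(-2) = 12)
V(d, P) = 12
-150 + ((-29 + V(3, 7))*(-76 - 39))*(69 - 1*(-72)) = -150 + ((-29 + 12)*(-76 - 39))*(69 - 1*(-72)) = -150 + (-17*(-115))*(69 + 72) = -150 + 1955*141 = -150 + 275655 = 275505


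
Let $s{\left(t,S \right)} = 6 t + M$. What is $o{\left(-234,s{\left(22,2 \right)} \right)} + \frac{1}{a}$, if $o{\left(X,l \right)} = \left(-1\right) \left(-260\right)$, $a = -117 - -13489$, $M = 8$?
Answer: $\frac{3476721}{13372} \approx 260.0$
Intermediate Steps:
$s{\left(t,S \right)} = 8 + 6 t$ ($s{\left(t,S \right)} = 6 t + 8 = 8 + 6 t$)
$a = 13372$ ($a = -117 + 13489 = 13372$)
$o{\left(X,l \right)} = 260$
$o{\left(-234,s{\left(22,2 \right)} \right)} + \frac{1}{a} = 260 + \frac{1}{13372} = \frac{3476721}{13372}$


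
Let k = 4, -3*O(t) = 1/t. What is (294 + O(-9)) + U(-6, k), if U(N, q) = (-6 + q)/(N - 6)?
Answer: 15887/54 ≈ 294.20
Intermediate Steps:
O(t) = -1/(3*t)
U(N, q) = (-6 + q)/(-6 + N)
(294 + O(-9)) + U(-6, k) = (294 - 1/3/(-9)) + (-6 + 4)/(-6 - 6) = (294 - 1/3*(-1/9)) - 2/(-12) = (294 + 1/27) - 1/12*(-2) = 7939/27 + 1/6 = 15887/54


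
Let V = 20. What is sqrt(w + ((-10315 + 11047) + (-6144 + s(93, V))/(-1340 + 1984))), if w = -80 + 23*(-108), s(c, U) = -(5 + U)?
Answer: I*sqrt(190942297)/322 ≈ 42.914*I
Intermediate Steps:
s(c, U) = -5 - U
w = -2564 (w = -80 - 2484 = -2564)
sqrt(w + ((-10315 + 11047) + (-6144 + s(93, V))/(-1340 + 1984))) = sqrt(-2564 + ((-10315 + 11047) + (-6144 + (-5 - 1*20))/(-1340 + 1984))) = sqrt(-2564 + (732 + (-6144 + (-5 - 20))/644)) = sqrt(-2564 + (732 + (-6144 - 25)*(1/644))) = sqrt(-2564 + (732 - 6169*1/644)) = sqrt(-2564 + (732 - 6169/644)) = sqrt(-2564 + 465239/644) = sqrt(-1185977/644) = I*sqrt(190942297)/322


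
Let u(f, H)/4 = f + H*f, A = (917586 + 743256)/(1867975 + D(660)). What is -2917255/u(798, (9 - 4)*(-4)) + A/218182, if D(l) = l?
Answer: 594686160144717983/12363171264088680 ≈ 48.101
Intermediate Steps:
A = 1660842/1868635 (A = (917586 + 743256)/(1867975 + 660) = 1660842/1868635 ≈ 0.88880)
u(f, H) = 4*f + 4*H*f (u(f, H) = 4*(f + H*f) = 4*f + 4*H*f)
-2917255/u(798, (9 - 4)*(-4)) + A/218182 = -2917255*1/(3192*(1 + (9 - 4)*(-4))) + (1660842/1868635)/218182 = -2917255*1/(3192*(1 + 5*(-4))) + (1660842/1868635)*(1/218182) = -2917255*1/(3192*(1 - 20)) + 830421/203851260785 = -2917255/(4*798*(-19)) + 830421/203851260785 = -2917255/(-60648) + 830421/203851260785 = -2917255*(-1/60648) + 830421/203851260785 = 2917255/60648 + 830421/203851260785 = 594686160144717983/12363171264088680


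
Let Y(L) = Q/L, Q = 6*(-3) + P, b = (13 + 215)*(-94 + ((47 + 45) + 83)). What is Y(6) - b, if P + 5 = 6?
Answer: -110825/6 ≈ -18471.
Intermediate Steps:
P = 1 (P = -5 + 6 = 1)
b = 18468 (b = 228*(-94 + (92 + 83)) = 228*(-94 + 175) = 228*81 = 18468)
Q = -17 (Q = 6*(-3) + 1 = -18 + 1 = -17)
Y(L) = -17/L
Y(6) - b = -17/6 - 1*18468 = -17*⅙ - 18468 = -17/6 - 18468 = -110825/6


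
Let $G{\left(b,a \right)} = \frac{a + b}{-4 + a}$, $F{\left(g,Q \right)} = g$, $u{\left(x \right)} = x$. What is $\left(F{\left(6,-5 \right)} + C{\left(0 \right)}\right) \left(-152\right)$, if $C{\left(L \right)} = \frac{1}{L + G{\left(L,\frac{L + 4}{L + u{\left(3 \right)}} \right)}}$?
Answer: $-608$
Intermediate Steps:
$G{\left(b,a \right)} = \frac{a + b}{-4 + a}$
$C{\left(L \right)} = \frac{1}{L + \frac{L + \frac{4 + L}{3 + L}}{-4 + \frac{4 + L}{3 + L}}}$ ($C{\left(L \right)} = \frac{1}{L + \frac{\frac{L + 4}{L + 3} + L}{-4 + \frac{L + 4}{L + 3}}} = \frac{1}{L + \frac{\frac{4 + L}{3 + L} + L}{-4 + \frac{4 + L}{3 + L}}} = \frac{1}{L + \frac{L + \frac{4 + L}{3 + L}}{-4 + \frac{4 + L}{3 + L}}}$)
$\left(F{\left(6,-5 \right)} + C{\left(0 \right)}\right) \left(-152\right) = \left(6 + \frac{8 + 3 \cdot 0}{2 \left(-2 + 0^{2} + 2 \cdot 0\right)}\right) \left(-152\right) = \left(6 + \frac{8 + 0}{2 \left(-2 + 0 + 0\right)}\right) \left(-152\right) = \left(6 + \frac{1}{2} \frac{1}{-2} \cdot 8\right) \left(-152\right) = \left(6 + \frac{1}{2} \left(- \frac{1}{2}\right) 8\right) \left(-152\right) = \left(6 - 2\right) \left(-152\right) = 4 \left(-152\right) = -608$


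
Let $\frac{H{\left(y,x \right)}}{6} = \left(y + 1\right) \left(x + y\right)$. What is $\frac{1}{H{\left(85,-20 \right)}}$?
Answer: $\frac{1}{33540} \approx 2.9815 \cdot 10^{-5}$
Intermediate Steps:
$H{\left(y,x \right)} = 6 \left(1 + y\right) \left(x + y\right)$ ($H{\left(y,x \right)} = 6 \left(y + 1\right) \left(x + y\right) = 6 \left(1 + y\right) \left(x + y\right)$)
$\frac{1}{H{\left(85,-20 \right)}} = \frac{1}{6 \left(-20\right) + 6 \cdot 85 + 6 \cdot 85^{2} + 6 \left(-20\right) 85} = \frac{1}{-120 + 510 + 6 \cdot 7225 - 10200} = \frac{1}{-120 + 510 + 43350 - 10200} = \frac{1}{33540}$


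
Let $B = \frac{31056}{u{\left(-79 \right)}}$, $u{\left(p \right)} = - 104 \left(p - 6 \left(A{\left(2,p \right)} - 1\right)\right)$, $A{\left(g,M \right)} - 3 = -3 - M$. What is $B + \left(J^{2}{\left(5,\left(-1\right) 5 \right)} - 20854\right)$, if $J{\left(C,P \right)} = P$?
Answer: $- \frac{148111137}{7111} \approx -20828.0$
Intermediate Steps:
$A{\left(g,M \right)} = - M$ ($A{\left(g,M \right)} = 3 - \left(3 + M\right) = - M$)
$u{\left(p \right)} = -624 - 728 p$ ($u{\left(p \right)} = - 104 \left(p - 6 \left(- p - 1\right)\right) = - 104 \left(p - 6 \left(-1 - p\right)\right) = - 104 \left(p + \left(6 + 6 p\right)\right) = - 104 \left(6 + 7 p\right) = -624 - 728 p$)
$B = \frac{3882}{7111}$ ($B = \frac{31056}{-624 - -57512} = \frac{31056}{-624 + 57512} = \frac{31056}{56888} = 31056 \cdot \frac{1}{56888} = \frac{3882}{7111} \approx 0.54591$)
$B + \left(J^{2}{\left(5,\left(-1\right) 5 \right)} - 20854\right) = \frac{3882}{7111} + \left(\left(\left(-1\right) 5\right)^{2} - 20854\right) = \frac{3882}{7111} - \left(20854 - \left(-5\right)^{2}\right) = \frac{3882}{7111} + \left(25 - 20854\right) = \frac{3882}{7111} - 20829 = - \frac{148111137}{7111}$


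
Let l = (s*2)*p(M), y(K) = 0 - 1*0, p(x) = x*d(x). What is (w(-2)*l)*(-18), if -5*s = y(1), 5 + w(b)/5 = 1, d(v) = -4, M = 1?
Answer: 0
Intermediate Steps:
w(b) = -20 (w(b) = -25 + 5*1 = -25 + 5 = -20)
p(x) = -4*x (p(x) = x*(-4) = -4*x)
y(K) = 0 (y(K) = 0 + 0 = 0)
s = 0 (s = -1/5*0 = 0)
l = 0 (l = (0*2)*(-4*1) = 0*(-4) = 0)
(w(-2)*l)*(-18) = -20*0*(-18) = 0*(-18) = 0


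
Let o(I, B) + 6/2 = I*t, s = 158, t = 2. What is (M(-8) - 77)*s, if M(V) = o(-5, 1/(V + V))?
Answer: -14220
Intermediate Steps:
o(I, B) = -3 + 2*I (o(I, B) = -3 + I*2 = -3 + 2*I)
M(V) = -13 (M(V) = -3 + 2*(-5) = -3 - 10 = -13)
(M(-8) - 77)*s = (-13 - 77)*158 = -90*158 = -14220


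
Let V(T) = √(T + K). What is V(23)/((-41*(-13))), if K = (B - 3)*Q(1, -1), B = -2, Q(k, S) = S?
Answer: 2*√7/533 ≈ 0.0099278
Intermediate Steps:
K = 5 (K = (-2 - 3)*(-1) = -5*(-1) = 5)
V(T) = √(5 + T) (V(T) = √(T + 5) = √(5 + T))
V(23)/((-41*(-13))) = √(5 + 23)/((-41*(-13))) = √28/533 = (2*√7)*(1/533) = 2*√7/533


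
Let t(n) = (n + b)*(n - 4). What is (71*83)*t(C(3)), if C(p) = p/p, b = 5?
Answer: -106074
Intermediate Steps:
C(p) = 1
t(n) = (-4 + n)*(5 + n) (t(n) = (n + 5)*(n - 4) = (5 + n)*(-4 + n) = (-4 + n)*(5 + n))
(71*83)*t(C(3)) = (71*83)*(-20 + 1 + 1**2) = 5893*(-20 + 1 + 1) = 5893*(-18) = -106074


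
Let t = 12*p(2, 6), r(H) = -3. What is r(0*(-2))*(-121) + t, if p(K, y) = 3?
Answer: 399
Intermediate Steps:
t = 36 (t = 12*3 = 36)
r(0*(-2))*(-121) + t = -3*(-121) + 36 = 363 + 36 = 399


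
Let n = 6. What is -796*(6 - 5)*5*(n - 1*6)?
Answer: 0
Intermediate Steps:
-796*(6 - 5)*5*(n - 1*6) = -796*(6 - 5)*5*(6 - 1*6) = -796*1*5*(6 - 6) = -3980*0 = -796*0 = 0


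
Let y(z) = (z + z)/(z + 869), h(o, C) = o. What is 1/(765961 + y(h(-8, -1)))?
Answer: 861/659492405 ≈ 1.3055e-6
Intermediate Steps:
y(z) = 2*z/(869 + z) (y(z) = (2*z)/(869 + z) = 2*z/(869 + z))
1/(765961 + y(h(-8, -1))) = 1/(765961 + 2*(-8)/(869 - 8)) = 1/(765961 + 2*(-8)/861) = 1/(765961 + 2*(-8)*(1/861)) = 1/(765961 - 16/861) = 1/(659492405/861) = 861/659492405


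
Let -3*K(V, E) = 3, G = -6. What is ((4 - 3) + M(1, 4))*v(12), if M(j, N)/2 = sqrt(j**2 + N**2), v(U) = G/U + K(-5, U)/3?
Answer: -5/6 - 5*sqrt(17)/3 ≈ -7.7052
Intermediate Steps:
K(V, E) = -1 (K(V, E) = -1/3*3 = -1)
v(U) = -1/3 - 6/U (v(U) = -6/U - 1/3 = -1/3 - 6/U)
M(j, N) = 2*sqrt(N**2 + j**2) (M(j, N) = 2*sqrt(j**2 + N**2) = 2*sqrt(N**2 + j**2))
((4 - 3) + M(1, 4))*v(12) = ((4 - 3) + 2*sqrt(4**2 + 1**2))*((1/3)*(-18 - 1*12)/12) = (1 + 2*sqrt(16 + 1))*((1/3)*(1/12)*(-18 - 12)) = (1 + 2*sqrt(17))*((1/3)*(1/12)*(-30)) = (1 + 2*sqrt(17))*(-5/6) = -5/6 - 5*sqrt(17)/3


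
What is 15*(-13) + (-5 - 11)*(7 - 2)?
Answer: -275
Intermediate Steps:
15*(-13) + (-5 - 11)*(7 - 2) = -195 - 16*5 = -195 - 80 = -275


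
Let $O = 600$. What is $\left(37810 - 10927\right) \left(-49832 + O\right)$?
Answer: $-1323503856$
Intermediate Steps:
$\left(37810 - 10927\right) \left(-49832 + O\right) = \left(37810 - 10927\right) \left(-49832 + 600\right) = 26883 \left(-49232\right) = -1323503856$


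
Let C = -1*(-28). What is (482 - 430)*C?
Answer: 1456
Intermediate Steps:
C = 28
(482 - 430)*C = (482 - 430)*28 = 52*28 = 1456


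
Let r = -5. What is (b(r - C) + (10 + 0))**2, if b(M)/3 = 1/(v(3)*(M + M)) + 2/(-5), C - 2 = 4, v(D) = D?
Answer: 927369/12100 ≈ 76.642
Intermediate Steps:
C = 6 (C = 2 + 4 = 6)
b(M) = -6/5 + 1/(2*M) (b(M) = 3*(1/(3*(M + M)) + 2/(-5)) = 3*(1/(3*(2*M)) + 2*(-1/5)) = 3*(1/(6*M) - 2/5) = 3*(-2/5 + 1/(6*M)) = -6/5 + 1/(2*M))
(b(r - C) + (10 + 0))**2 = ((5 - 12*(-5 - 1*6))/(10*(-5 - 1*6)) + (10 + 0))**2 = ((5 - 12*(-5 - 6))/(10*(-5 - 6)) + 10)**2 = ((1/10)*(5 - 12*(-11))/(-11) + 10)**2 = ((1/10)*(-1/11)*(5 + 132) + 10)**2 = ((1/10)*(-1/11)*137 + 10)**2 = (-137/110 + 10)**2 = (963/110)**2 = 927369/12100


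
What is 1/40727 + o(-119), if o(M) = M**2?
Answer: 576735048/40727 ≈ 14161.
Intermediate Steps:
1/40727 + o(-119) = 1/40727 + (-119)**2 = 1/40727 + 14161 = 576735048/40727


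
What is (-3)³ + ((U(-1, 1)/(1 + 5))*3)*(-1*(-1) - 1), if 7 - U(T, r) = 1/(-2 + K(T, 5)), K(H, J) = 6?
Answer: -27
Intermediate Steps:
U(T, r) = 27/4 (U(T, r) = 7 - 1/(-2 + 6) = 7 - 1/4 = 7 - 1*¼ = 7 - ¼ = 27/4)
(-3)³ + ((U(-1, 1)/(1 + 5))*3)*(-1*(-1) - 1) = (-3)³ + (((27/4)/(1 + 5))*3)*(-1*(-1) - 1) = -27 + (((27/4)/6)*3)*(1 - 1) = -27 + (((⅙)*(27/4))*3)*0 = -27 + ((9/8)*3)*0 = -27 + (27/8)*0 = -27 + 0 = -27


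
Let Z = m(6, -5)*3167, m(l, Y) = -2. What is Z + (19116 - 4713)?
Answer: 8069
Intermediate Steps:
Z = -6334 (Z = -2*3167 = -6334)
Z + (19116 - 4713) = -6334 + (19116 - 4713) = -6334 + 14403 = 8069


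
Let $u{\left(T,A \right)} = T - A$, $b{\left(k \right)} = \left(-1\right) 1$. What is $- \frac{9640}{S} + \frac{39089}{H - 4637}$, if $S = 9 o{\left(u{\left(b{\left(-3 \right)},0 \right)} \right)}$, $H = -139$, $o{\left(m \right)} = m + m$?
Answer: $\frac{7556173}{14328} \approx 527.37$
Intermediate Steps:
$b{\left(k \right)} = -1$
$o{\left(m \right)} = 2 m$
$S = -18$ ($S = 9 \cdot 2 \left(-1 - 0\right) = 9 \cdot 2 \left(-1 + 0\right) = 9 \cdot 2 \left(-1\right) = 9 \left(-2\right) = -18$)
$- \frac{9640}{S} + \frac{39089}{H - 4637} = - \frac{9640}{-18} + \frac{39089}{-139 - 4637} = \left(-9640\right) \left(- \frac{1}{18}\right) + \frac{39089}{-4776} = \frac{4820}{9} + 39089 \left(- \frac{1}{4776}\right) = \frac{4820}{9} - \frac{39089}{4776} = \frac{7556173}{14328}$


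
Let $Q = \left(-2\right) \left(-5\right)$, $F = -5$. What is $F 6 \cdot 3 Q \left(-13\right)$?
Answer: $11700$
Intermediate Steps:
$Q = 10$
$F 6 \cdot 3 Q \left(-13\right) = \left(-5\right) 6 \cdot 3 \cdot 10 \left(-13\right) = \left(-30\right) 30 \left(-13\right) = \left(-900\right) \left(-13\right) = 11700$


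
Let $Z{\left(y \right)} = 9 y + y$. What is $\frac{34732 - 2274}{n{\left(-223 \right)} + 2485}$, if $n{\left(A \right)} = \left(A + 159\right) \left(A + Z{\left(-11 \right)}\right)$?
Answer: $\frac{32458}{23797} \approx 1.364$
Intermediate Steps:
$Z{\left(y \right)} = 10 y$
$n{\left(A \right)} = \left(-110 + A\right) \left(159 + A\right)$ ($n{\left(A \right)} = \left(A + 159\right) \left(A + 10 \left(-11\right)\right) = \left(159 + A\right) \left(A - 110\right) = \left(159 + A\right) \left(-110 + A\right) = \left(-110 + A\right) \left(159 + A\right)$)
$\frac{34732 - 2274}{n{\left(-223 \right)} + 2485} = \frac{34732 - 2274}{\left(-17490 + \left(-223\right)^{2} + 49 \left(-223\right)\right) + 2485} = \frac{32458}{\left(-17490 + 49729 - 10927\right) + 2485} = \frac{32458}{21312 + 2485} = \frac{32458}{23797}$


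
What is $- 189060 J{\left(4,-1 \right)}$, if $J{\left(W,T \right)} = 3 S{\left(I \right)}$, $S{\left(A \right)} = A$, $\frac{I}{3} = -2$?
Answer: $3403080$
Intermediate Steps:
$I = -6$ ($I = 3 \left(-2\right) = -6$)
$J{\left(W,T \right)} = -18$ ($J{\left(W,T \right)} = 3 \left(-6\right) = -18$)
$- 189060 J{\left(4,-1 \right)} = \left(-189060\right) \left(-18\right) = 3403080$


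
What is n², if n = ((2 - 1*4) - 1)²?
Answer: 81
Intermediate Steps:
n = 9 (n = ((2 - 4) - 1)² = (-2 - 1)² = (-3)² = 9)
n² = 9² = 81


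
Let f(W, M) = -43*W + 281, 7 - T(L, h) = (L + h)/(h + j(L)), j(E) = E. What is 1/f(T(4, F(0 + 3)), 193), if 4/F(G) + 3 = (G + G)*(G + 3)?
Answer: 1/23 ≈ 0.043478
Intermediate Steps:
F(G) = 4/(-3 + 2*G*(3 + G)) (F(G) = 4/(-3 + (G + G)*(G + 3)) = 4/(-3 + (2*G)*(3 + G)) = 4/(-3 + 2*G*(3 + G)))
T(L, h) = 6 (T(L, h) = 7 - (L + h)/(h + L) = 7 - (L + h)/(L + h) = 7 - 1*1 = 7 - 1 = 6)
f(W, M) = 281 - 43*W
1/f(T(4, F(0 + 3)), 193) = 1/(281 - 43*6) = 1/(281 - 258) = 1/23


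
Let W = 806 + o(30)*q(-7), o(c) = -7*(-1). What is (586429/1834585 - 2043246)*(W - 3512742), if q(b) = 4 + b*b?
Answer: 2632625812255000553/366917 ≈ 7.1750e+12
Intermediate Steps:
o(c) = 7
q(b) = 4 + b²
W = 1177 (W = 806 + 7*(4 + (-7)²) = 806 + 7*(4 + 49) = 806 + 7*53 = 806 + 371 = 1177)
(586429/1834585 - 2043246)*(W - 3512742) = (586429/1834585 - 2043246)*(1177 - 3512742) = (586429*(1/1834585) - 2043246)*(-3511565) = (586429/1834585 - 2043246)*(-3511565) = -3748507876481/1834585*(-3511565) = 2632625812255000553/366917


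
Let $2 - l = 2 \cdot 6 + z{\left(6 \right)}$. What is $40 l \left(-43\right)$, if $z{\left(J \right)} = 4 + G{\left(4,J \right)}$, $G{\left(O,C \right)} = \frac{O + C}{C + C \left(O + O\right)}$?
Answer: $\frac{658760}{27} \approx 24399.0$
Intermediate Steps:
$G{\left(O,C \right)} = \frac{C + O}{C + 2 C O}$ ($G{\left(O,C \right)} = \frac{C + O}{C + C 2 O} = \frac{C + O}{C + 2 C O}$)
$z{\left(J \right)} = 4 + \frac{4 + J}{9 J}$ ($z{\left(J \right)} = 4 + \frac{J + 4}{J \left(1 + 2 \cdot 4\right)} = 4 + \frac{4 + J}{J \left(1 + 8\right)} = 4 + \frac{4 + J}{J 9} = 4 + \frac{1}{J} \frac{1}{9} \left(4 + J\right) = 4 + \frac{4 + J}{9 J}$)
$l = - \frac{383}{27}$ ($l = 2 - \left(2 \cdot 6 + \frac{4 + 37 \cdot 6}{9 \cdot 6}\right) = 2 - \left(12 + \frac{1}{9} \cdot \frac{1}{6} \left(4 + 222\right)\right) = 2 - \left(12 + \frac{1}{9} \cdot \frac{1}{6} \cdot 226\right) = 2 - \left(12 + \frac{113}{27}\right) = 2 - \frac{437}{27} = - \frac{383}{27} \approx -14.185$)
$40 l \left(-43\right) = 40 \left(- \frac{383}{27}\right) \left(-43\right) = \left(- \frac{15320}{27}\right) \left(-43\right) = \frac{658760}{27}$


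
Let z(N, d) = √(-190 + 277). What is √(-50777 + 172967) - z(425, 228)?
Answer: √122190 - √87 ≈ 340.23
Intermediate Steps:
z(N, d) = √87
√(-50777 + 172967) - z(425, 228) = √(-50777 + 172967) - √87 = √122190 - √87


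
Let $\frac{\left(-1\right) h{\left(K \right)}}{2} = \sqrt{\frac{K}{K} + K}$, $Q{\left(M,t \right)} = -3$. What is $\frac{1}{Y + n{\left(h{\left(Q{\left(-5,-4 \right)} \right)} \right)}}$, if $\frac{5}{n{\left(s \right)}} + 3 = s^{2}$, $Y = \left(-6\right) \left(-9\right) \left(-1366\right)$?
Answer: $- \frac{11}{811409} \approx -1.3557 \cdot 10^{-5}$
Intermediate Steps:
$Y = -73764$ ($Y = 54 \left(-1366\right) = -73764$)
$h{\left(K \right)} = - 2 \sqrt{1 + K}$ ($h{\left(K \right)} = - 2 \sqrt{\frac{K}{K} + K} = - 2 \sqrt{1 + K}$)
$n{\left(s \right)} = \frac{5}{-3 + s^{2}}$
$\frac{1}{Y + n{\left(h{\left(Q{\left(-5,-4 \right)} \right)} \right)}} = \frac{1}{-73764 + \frac{5}{-3 + \left(- 2 \sqrt{1 - 3}\right)^{2}}} = \frac{1}{-73764 + \frac{5}{-3 + \left(- 2 \sqrt{-2}\right)^{2}}} = \frac{1}{-73764 + \frac{5}{-3 + \left(- 2 i \sqrt{2}\right)^{2}}} = \frac{1}{-73764 + \frac{5}{-3 - 8}} = \frac{1}{-73764 + \frac{5}{-11}} = \frac{1}{-73764 + 5 \left(- \frac{1}{11}\right)} = \frac{1}{-73764 - \frac{5}{11}} = \frac{1}{- \frac{811409}{11}} = - \frac{11}{811409}$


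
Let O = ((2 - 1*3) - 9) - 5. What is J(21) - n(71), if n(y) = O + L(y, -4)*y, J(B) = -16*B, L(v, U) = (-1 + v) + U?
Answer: -5007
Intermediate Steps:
L(v, U) = -1 + U + v
O = -15 (O = ((2 - 3) - 9) - 5 = (-1 - 9) - 5 = -10 - 5 = -15)
n(y) = -15 + y*(-5 + y) (n(y) = -15 + (-1 - 4 + y)*y = -15 + (-5 + y)*y = -15 + y*(-5 + y))
J(21) - n(71) = -16*21 - (-15 + 71*(-5 + 71)) = -336 - (-15 + 71*66) = -336 - (-15 + 4686) = -336 - 1*4671 = -336 - 4671 = -5007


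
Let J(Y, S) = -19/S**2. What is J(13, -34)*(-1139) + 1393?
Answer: 95997/68 ≈ 1411.7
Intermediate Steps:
J(Y, S) = -19/S**2
J(13, -34)*(-1139) + 1393 = -19/(-34)**2*(-1139) + 1393 = -19*1/1156*(-1139) + 1393 = -19/1156*(-1139) + 1393 = 1273/68 + 1393 = 95997/68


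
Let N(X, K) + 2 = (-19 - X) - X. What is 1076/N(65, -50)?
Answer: -1076/151 ≈ -7.1258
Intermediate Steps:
N(X, K) = -21 - 2*X (N(X, K) = -2 + ((-19 - X) - X) = -2 + (-19 - 2*X) = -21 - 2*X)
1076/N(65, -50) = 1076/(-21 - 2*65) = 1076/(-21 - 130) = 1076/(-151) = 1076*(-1/151) = -1076/151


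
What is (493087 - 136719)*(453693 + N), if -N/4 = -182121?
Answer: 421290053136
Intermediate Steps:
N = 728484 (N = -4*(-182121) = 728484)
(493087 - 136719)*(453693 + N) = (493087 - 136719)*(453693 + 728484) = 356368*1182177 = 421290053136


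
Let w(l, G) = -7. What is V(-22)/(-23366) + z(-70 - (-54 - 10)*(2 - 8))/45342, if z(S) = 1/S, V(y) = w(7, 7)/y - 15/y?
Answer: -10304317/240497686044 ≈ -4.2846e-5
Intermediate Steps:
V(y) = -22/y (V(y) = -7/y - 15/y = -22/y)
V(-22)/(-23366) + z(-70 - (-54 - 10)*(2 - 8))/45342 = -22/(-22)/(-23366) + 1/(-70 - (-54 - 10)*(2 - 8)*45342) = -22*(-1/22)*(-1/23366) + (1/45342)/(-70 - (-64)*(-6)) = 1*(-1/23366) + (1/45342)/(-70 - 1*384) = -1/23366 + (1/45342)/(-70 - 384) = -1/23366 + (1/45342)/(-454) = -1/23366 - 1/454*1/45342 = -1/23366 - 1/20585268 = -10304317/240497686044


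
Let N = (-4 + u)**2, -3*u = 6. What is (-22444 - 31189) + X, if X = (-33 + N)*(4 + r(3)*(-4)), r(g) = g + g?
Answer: -53693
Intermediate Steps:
u = -2 (u = -1/3*6 = -2)
r(g) = 2*g
N = 36 (N = (-4 - 2)**2 = (-6)**2 = 36)
X = -60 (X = (-33 + 36)*(4 + (2*3)*(-4)) = 3*(4 + 6*(-4)) = 3*(4 - 24) = 3*(-20) = -60)
(-22444 - 31189) + X = (-22444 - 31189) - 60 = -53633 - 60 = -53693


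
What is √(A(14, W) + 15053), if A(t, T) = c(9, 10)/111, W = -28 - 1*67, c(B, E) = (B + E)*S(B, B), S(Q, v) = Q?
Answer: √20609666/37 ≈ 122.70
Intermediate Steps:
c(B, E) = B*(B + E) (c(B, E) = (B + E)*B = B*(B + E))
W = -95 (W = -28 - 67 = -95)
A(t, T) = 57/37 (A(t, T) = (9*(9 + 10))/111 = (9*19)*(1/111) = 171*(1/111) = 57/37)
√(A(14, W) + 15053) = √(57/37 + 15053) = √(557018/37) = √20609666/37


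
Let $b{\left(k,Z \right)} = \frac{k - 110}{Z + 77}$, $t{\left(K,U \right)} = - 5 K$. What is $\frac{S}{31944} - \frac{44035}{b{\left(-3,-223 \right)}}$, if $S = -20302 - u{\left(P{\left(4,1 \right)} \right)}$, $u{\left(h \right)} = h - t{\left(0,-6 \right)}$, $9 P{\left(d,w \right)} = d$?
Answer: $- \frac{924182028073}{16243524} \approx -56895.0$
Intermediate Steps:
$b{\left(k,Z \right)} = \frac{-110 + k}{77 + Z}$
$P{\left(d,w \right)} = \frac{d}{9}$
$u{\left(h \right)} = h$ ($u{\left(h \right)} = h - \left(-5\right) 0 = h - 0 = h + 0 = h$)
$S = - \frac{182722}{9}$ ($S = -20302 - \frac{1}{9} \cdot 4 = -20302 - \frac{4}{9} = - \frac{182722}{9} \approx -20302.0$)
$\frac{S}{31944} - \frac{44035}{b{\left(-3,-223 \right)}} = - \frac{182722}{9 \cdot 31944} - \frac{44035}{\frac{1}{77 - 223} \left(-110 - 3\right)} = \left(- \frac{182722}{9}\right) \frac{1}{31944} - \frac{44035}{\frac{1}{-146} \left(-113\right)} = - \frac{91361}{143748} - \frac{44035}{\left(- \frac{1}{146}\right) \left(-113\right)} = - \frac{91361}{143748} - \frac{44035}{\frac{113}{146}} = - \frac{91361}{143748} - \frac{6429110}{113} = - \frac{924182028073}{16243524}$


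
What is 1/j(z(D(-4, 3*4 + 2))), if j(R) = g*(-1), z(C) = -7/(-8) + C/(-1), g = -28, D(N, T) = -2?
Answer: 1/28 ≈ 0.035714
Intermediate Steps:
z(C) = 7/8 - C (z(C) = -7*(-⅛) + C*(-1) = 7/8 - C)
j(R) = 28 (j(R) = -28*(-1) = 28)
1/j(z(D(-4, 3*4 + 2))) = 1/28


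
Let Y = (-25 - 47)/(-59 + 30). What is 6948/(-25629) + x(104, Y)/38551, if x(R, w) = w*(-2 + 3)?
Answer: -2588624268/9550894597 ≈ -0.27103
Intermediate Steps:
Y = 72/29 (Y = -72/(-29) = -72*(-1/29) = 72/29 ≈ 2.4828)
x(R, w) = w (x(R, w) = w*1 = w)
6948/(-25629) + x(104, Y)/38551 = 6948/(-25629) + (72/29)/38551 = 6948*(-1/25629) + (72/29)*(1/38551) = -2316/8543 + 72/1117979 = -2588624268/9550894597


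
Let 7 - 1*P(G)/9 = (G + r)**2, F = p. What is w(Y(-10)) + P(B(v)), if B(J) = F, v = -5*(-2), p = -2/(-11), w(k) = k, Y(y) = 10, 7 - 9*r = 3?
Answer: 75653/1089 ≈ 69.470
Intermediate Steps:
r = 4/9 (r = 7/9 - 1/9*3 = 7/9 - 1/3 = 4/9 ≈ 0.44444)
p = 2/11 (p = -2*(-1/11) = 2/11 ≈ 0.18182)
F = 2/11 ≈ 0.18182
v = 10
B(J) = 2/11
P(G) = 63 - 9*(4/9 + G)**2 (P(G) = 63 - 9*(G + 4/9)**2 = 63 - 9*(4/9 + G)**2)
w(Y(-10)) + P(B(v)) = 10 + (63 - (4 + 9*(2/11))**2/9) = 10 + (63 - (4 + 18/11)**2/9) = 10 + (63 - (62/11)**2/9) = 10 + (63 - 1/9*3844/121) = 10 + (63 - 3844/1089) = 10 + 64763/1089 = 75653/1089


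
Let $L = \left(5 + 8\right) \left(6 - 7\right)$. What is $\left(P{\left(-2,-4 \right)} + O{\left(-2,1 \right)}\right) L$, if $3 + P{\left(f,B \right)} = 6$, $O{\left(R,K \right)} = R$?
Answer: $-13$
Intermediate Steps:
$P{\left(f,B \right)} = 3$ ($P{\left(f,B \right)} = -3 + 6 = 3$)
$L = -13$ ($L = 13 \left(-1\right) = -13$)
$\left(P{\left(-2,-4 \right)} + O{\left(-2,1 \right)}\right) L = \left(3 - 2\right) \left(-13\right) = 1 \left(-13\right) = -13$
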